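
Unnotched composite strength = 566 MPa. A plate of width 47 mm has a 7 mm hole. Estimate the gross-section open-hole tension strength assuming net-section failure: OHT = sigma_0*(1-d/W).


OHT = sigma_0*(1-d/W) = 566*(1-7/47) = 481.7 MPa

481.7 MPa


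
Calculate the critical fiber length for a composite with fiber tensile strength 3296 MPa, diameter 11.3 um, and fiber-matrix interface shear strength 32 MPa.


Lc = sigma_f * d / (2 * tau_i) = 3296 * 11.3 / (2 * 32) = 582.0 um

582.0 um


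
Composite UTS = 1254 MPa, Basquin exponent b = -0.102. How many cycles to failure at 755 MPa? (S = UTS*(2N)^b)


N = 0.5 * (S/UTS)^(1/b) = 0.5 * (755/1254)^(1/-0.102) = 72.3219 cycles

72.3219 cycles


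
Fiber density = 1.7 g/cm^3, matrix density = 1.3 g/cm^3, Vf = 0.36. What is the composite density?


rho_c = rho_f*Vf + rho_m*(1-Vf) = 1.7*0.36 + 1.3*0.64 = 1.444 g/cm^3

1.444 g/cm^3


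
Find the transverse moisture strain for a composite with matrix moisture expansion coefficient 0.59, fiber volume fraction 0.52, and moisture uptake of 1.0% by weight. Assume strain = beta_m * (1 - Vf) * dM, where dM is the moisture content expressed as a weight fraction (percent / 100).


dM = 1.0/100 = 0.01
strain = beta_m * (1-Vf) * dM = 0.59 * 0.48 * 0.01 = 0.002832

0.002832


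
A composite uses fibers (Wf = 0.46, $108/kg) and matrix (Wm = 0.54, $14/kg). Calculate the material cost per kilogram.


Cost = cost_f*Wf + cost_m*Wm = 108*0.46 + 14*0.54 = $57.24/kg

$57.24/kg


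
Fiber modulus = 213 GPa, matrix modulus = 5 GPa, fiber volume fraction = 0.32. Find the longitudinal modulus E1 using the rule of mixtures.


E1 = Ef*Vf + Em*(1-Vf) = 213*0.32 + 5*0.68 = 71.56 GPa

71.56 GPa


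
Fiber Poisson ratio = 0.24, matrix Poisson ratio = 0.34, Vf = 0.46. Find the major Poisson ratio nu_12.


nu_12 = nu_f*Vf + nu_m*(1-Vf) = 0.24*0.46 + 0.34*0.54 = 0.294

0.294


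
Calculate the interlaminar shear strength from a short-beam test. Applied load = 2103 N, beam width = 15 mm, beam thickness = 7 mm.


ILSS = 3F/(4bh) = 3*2103/(4*15*7) = 15.02 MPa

15.02 MPa


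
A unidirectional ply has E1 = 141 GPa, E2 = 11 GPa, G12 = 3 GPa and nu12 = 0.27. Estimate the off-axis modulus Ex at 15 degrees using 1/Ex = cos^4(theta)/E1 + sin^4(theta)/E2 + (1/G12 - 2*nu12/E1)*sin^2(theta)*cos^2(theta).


cos^4(15) = 0.870513, sin^4(15) = 0.004487, sin^2(15)*cos^2(15) = 0.0625
1/G12 - 2*nu12/E1 = 1/3 - 2*0.27/141 = 0.329504 GPa^-1
1/Ex = 0.870513/141 + 0.004487/11 + 0.329504*0.0625 = 0.0271758 GPa^-1
Ex = 36.8 GPa

36.8 GPa


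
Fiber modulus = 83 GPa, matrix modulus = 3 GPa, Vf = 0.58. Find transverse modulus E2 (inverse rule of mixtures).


1/E2 = Vf/Ef + (1-Vf)/Em = 0.58/83 + 0.42/3
E2 = 6.8 GPa

6.8 GPa


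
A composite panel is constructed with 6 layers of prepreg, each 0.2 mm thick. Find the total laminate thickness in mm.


h = n * t_ply = 6 * 0.2 = 1.2 mm

1.2 mm


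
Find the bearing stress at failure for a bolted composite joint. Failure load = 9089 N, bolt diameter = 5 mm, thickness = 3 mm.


sigma_br = F/(d*h) = 9089/(5*3) = 605.9 MPa

605.9 MPa


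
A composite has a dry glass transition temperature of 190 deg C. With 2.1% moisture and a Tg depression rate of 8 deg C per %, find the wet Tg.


Tg_wet = Tg_dry - k*moisture = 190 - 8*2.1 = 173.2 deg C

173.2 deg C


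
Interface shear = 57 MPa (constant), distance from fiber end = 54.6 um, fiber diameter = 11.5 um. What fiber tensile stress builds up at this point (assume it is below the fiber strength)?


Force balance: sigma_f * (pi*d^2/4) = tau * (pi*d) * x  ->  sigma_f = 4 * tau * x / d
sigma_f = 4 * 57 * 54.6 / 11.5 = 1082.5 MPa

1082.5 MPa


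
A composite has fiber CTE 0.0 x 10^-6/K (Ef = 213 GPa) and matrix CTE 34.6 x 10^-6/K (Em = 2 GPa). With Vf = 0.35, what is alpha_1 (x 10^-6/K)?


E1 = Ef*Vf + Em*(1-Vf) = 75.85
alpha_1 = (alpha_f*Ef*Vf + alpha_m*Em*(1-Vf))/E1 = 0.59 x 10^-6/K

0.59 x 10^-6/K


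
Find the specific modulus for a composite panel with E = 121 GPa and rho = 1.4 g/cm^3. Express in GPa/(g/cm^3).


Specific stiffness = E/rho = 121/1.4 = 86.4 GPa/(g/cm^3)

86.4 GPa/(g/cm^3)


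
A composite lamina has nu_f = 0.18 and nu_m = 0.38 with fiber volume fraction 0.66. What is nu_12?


nu_12 = nu_f*Vf + nu_m*(1-Vf) = 0.18*0.66 + 0.38*0.34 = 0.248

0.248


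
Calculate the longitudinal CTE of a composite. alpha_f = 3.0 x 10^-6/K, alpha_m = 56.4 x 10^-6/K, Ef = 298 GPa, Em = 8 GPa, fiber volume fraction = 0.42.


E1 = Ef*Vf + Em*(1-Vf) = 129.8
alpha_1 = (alpha_f*Ef*Vf + alpha_m*Em*(1-Vf))/E1 = 4.91 x 10^-6/K

4.91 x 10^-6/K


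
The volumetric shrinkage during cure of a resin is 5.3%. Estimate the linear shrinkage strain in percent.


Linear shrinkage ≈ vol_shrink/3 = 5.3/3 = 1.767%

1.767%


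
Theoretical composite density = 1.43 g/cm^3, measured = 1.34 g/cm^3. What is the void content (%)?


Void% = (rho_theo - rho_actual)/rho_theo * 100 = (1.43 - 1.34)/1.43 * 100 = 6.29%

6.29%


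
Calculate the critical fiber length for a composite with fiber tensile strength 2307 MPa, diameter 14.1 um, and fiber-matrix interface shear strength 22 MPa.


Lc = sigma_f * d / (2 * tau_i) = 2307 * 14.1 / (2 * 22) = 739.3 um

739.3 um


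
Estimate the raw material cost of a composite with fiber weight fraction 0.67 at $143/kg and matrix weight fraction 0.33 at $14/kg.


Cost = cost_f*Wf + cost_m*Wm = 143*0.67 + 14*0.33 = $100.43/kg

$100.43/kg


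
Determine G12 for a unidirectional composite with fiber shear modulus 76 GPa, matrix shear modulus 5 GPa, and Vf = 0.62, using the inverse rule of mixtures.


1/G12 = Vf/Gf + (1-Vf)/Gm = 0.62/76 + 0.38/5
G12 = 11.88 GPa

11.88 GPa


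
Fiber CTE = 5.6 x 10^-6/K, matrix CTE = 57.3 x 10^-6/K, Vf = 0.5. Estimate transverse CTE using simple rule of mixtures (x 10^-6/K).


alpha_2 = alpha_f*Vf + alpha_m*(1-Vf) = 5.6*0.5 + 57.3*0.5 = 31.5 x 10^-6/K

31.5 x 10^-6/K


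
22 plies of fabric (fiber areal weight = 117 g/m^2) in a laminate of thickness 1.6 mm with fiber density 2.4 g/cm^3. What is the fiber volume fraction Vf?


Vf = n * FAW / (rho_f * h * 1000) = 22 * 117 / (2.4 * 1.6 * 1000) = 0.6703

0.6703


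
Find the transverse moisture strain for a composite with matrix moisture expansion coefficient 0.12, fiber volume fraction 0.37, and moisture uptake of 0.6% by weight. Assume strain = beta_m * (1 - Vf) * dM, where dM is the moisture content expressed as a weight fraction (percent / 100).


dM = 0.6/100 = 0.006
strain = beta_m * (1-Vf) * dM = 0.12 * 0.63 * 0.006 = 0.0004536

0.0004536


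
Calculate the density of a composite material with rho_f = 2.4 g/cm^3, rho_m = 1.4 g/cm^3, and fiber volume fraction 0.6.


rho_c = rho_f*Vf + rho_m*(1-Vf) = 2.4*0.6 + 1.4*0.4 = 2.0 g/cm^3

2.0 g/cm^3


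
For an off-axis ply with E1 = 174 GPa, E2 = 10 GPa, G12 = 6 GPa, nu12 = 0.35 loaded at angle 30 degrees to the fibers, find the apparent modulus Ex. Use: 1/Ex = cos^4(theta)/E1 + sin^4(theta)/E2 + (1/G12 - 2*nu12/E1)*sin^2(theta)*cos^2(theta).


cos^4(30) = 0.5625, sin^4(30) = 0.0625, sin^2(30)*cos^2(30) = 0.1875
1/G12 - 2*nu12/E1 = 1/6 - 2*0.35/174 = 0.162644 GPa^-1
1/Ex = 0.5625/174 + 0.0625/10 + 0.162644*0.1875 = 0.0399784 GPa^-1
Ex = 25.01 GPa

25.01 GPa


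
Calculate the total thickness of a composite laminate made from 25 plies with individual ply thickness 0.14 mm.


h = n * t_ply = 25 * 0.14 = 3.5 mm

3.5 mm


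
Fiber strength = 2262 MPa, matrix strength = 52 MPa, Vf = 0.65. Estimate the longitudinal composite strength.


sigma_1 = sigma_f*Vf + sigma_m*(1-Vf) = 2262*0.65 + 52*0.35 = 1488.5 MPa

1488.5 MPa


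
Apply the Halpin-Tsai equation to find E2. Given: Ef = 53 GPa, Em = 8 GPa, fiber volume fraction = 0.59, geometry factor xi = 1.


eta = (Ef/Em - 1)/(Ef/Em + xi) = (6.625 - 1)/(6.625 + 1) = 0.7377
E2 = Em*(1+xi*eta*Vf)/(1-eta*Vf) = 20.33 GPa

20.33 GPa


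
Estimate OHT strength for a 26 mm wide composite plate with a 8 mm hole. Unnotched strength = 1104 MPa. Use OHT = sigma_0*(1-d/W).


OHT = sigma_0*(1-d/W) = 1104*(1-8/26) = 764.3 MPa

764.3 MPa


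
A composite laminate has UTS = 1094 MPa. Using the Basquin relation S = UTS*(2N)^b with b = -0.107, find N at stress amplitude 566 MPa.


N = 0.5 * (S/UTS)^(1/b) = 0.5 * (566/1094)^(1/-0.107) = 236.4529 cycles

236.4529 cycles


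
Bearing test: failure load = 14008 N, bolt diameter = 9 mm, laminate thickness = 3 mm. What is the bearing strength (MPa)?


sigma_br = F/(d*h) = 14008/(9*3) = 518.8 MPa

518.8 MPa


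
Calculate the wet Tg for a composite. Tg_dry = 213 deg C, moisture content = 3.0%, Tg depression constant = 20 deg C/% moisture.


Tg_wet = Tg_dry - k*moisture = 213 - 20*3.0 = 153.0 deg C

153.0 deg C


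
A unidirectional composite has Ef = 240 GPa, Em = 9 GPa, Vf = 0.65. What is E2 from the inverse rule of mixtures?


1/E2 = Vf/Ef + (1-Vf)/Em = 0.65/240 + 0.35/9
E2 = 24.04 GPa

24.04 GPa


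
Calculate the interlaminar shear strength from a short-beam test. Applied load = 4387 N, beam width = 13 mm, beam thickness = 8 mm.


ILSS = 3F/(4bh) = 3*4387/(4*13*8) = 31.64 MPa

31.64 MPa


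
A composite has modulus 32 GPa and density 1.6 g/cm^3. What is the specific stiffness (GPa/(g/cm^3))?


Specific stiffness = E/rho = 32/1.6 = 20.0 GPa/(g/cm^3)

20.0 GPa/(g/cm^3)


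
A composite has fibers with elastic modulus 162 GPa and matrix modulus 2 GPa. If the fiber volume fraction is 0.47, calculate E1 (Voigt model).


E1 = Ef*Vf + Em*(1-Vf) = 162*0.47 + 2*0.53 = 77.2 GPa

77.2 GPa


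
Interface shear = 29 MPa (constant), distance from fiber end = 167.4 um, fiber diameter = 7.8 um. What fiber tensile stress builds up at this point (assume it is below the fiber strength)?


Force balance: sigma_f * (pi*d^2/4) = tau * (pi*d) * x  ->  sigma_f = 4 * tau * x / d
sigma_f = 4 * 29 * 167.4 / 7.8 = 2489.5 MPa

2489.5 MPa


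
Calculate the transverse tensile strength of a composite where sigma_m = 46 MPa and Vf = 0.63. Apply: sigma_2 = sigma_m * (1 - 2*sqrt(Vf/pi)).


factor = 1 - 2*sqrt(0.63/pi) = 0.1044
sigma_2 = 46 * 0.1044 = 4.8 MPa

4.8 MPa


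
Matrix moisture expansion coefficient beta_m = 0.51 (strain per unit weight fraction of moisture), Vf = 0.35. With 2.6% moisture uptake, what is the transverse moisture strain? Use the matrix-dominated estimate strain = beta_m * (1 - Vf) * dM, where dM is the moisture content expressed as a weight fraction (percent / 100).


dM = 2.6/100 = 0.026
strain = beta_m * (1-Vf) * dM = 0.51 * 0.65 * 0.026 = 0.008619

0.008619


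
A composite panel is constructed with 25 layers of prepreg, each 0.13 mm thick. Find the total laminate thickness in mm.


h = n * t_ply = 25 * 0.13 = 3.25 mm

3.25 mm


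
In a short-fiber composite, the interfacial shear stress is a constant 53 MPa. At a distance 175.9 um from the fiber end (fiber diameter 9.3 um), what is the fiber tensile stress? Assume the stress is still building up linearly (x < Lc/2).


Force balance: sigma_f * (pi*d^2/4) = tau * (pi*d) * x  ->  sigma_f = 4 * tau * x / d
sigma_f = 4 * 53 * 175.9 / 9.3 = 4009.8 MPa

4009.8 MPa


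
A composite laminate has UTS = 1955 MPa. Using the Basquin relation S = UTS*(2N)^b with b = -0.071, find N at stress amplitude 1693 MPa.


N = 0.5 * (S/UTS)^(1/b) = 0.5 * (1693/1955)^(1/-0.071) = 3.7941 cycles

3.7941 cycles


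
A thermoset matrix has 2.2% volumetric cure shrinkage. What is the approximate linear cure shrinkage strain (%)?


Linear shrinkage ≈ vol_shrink/3 = 2.2/3 = 0.733%

0.733%


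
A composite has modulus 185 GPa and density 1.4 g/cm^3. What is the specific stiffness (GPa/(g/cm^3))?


Specific stiffness = E/rho = 185/1.4 = 132.1 GPa/(g/cm^3)

132.1 GPa/(g/cm^3)


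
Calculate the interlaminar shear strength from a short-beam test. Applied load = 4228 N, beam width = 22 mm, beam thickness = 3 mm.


ILSS = 3F/(4bh) = 3*4228/(4*22*3) = 48.05 MPa

48.05 MPa


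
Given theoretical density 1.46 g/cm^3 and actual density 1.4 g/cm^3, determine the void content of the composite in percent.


Void% = (rho_theo - rho_actual)/rho_theo * 100 = (1.46 - 1.4)/1.46 * 100 = 4.11%

4.11%


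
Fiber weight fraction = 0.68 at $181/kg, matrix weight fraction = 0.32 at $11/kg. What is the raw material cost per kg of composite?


Cost = cost_f*Wf + cost_m*Wm = 181*0.68 + 11*0.32 = $126.6/kg

$126.6/kg


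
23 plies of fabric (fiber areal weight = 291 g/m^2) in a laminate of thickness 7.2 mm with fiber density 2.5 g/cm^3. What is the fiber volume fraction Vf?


Vf = n * FAW / (rho_f * h * 1000) = 23 * 291 / (2.5 * 7.2 * 1000) = 0.3718

0.3718


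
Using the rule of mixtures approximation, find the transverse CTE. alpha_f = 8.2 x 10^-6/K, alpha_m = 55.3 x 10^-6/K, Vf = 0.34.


alpha_2 = alpha_f*Vf + alpha_m*(1-Vf) = 8.2*0.34 + 55.3*0.66 = 39.3 x 10^-6/K

39.3 x 10^-6/K


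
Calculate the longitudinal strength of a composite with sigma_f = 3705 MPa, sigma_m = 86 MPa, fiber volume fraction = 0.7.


sigma_1 = sigma_f*Vf + sigma_m*(1-Vf) = 3705*0.7 + 86*0.3 = 2619.3 MPa

2619.3 MPa


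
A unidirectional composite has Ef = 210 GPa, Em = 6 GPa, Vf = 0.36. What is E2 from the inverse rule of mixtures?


1/E2 = Vf/Ef + (1-Vf)/Em = 0.36/210 + 0.64/6
E2 = 9.23 GPa

9.23 GPa


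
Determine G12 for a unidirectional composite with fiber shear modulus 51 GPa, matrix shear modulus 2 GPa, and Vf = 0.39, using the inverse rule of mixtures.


1/G12 = Vf/Gf + (1-Vf)/Gm = 0.39/51 + 0.61/2
G12 = 3.2 GPa

3.2 GPa


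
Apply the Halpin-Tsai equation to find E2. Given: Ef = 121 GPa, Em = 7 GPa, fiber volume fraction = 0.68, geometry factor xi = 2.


eta = (Ef/Em - 1)/(Ef/Em + xi) = (17.2857 - 1)/(17.2857 + 2) = 0.8444
E2 = Em*(1+xi*eta*Vf)/(1-eta*Vf) = 35.32 GPa

35.32 GPa


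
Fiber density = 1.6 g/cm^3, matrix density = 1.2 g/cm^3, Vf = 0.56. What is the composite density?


rho_c = rho_f*Vf + rho_m*(1-Vf) = 1.6*0.56 + 1.2*0.44 = 1.424 g/cm^3

1.424 g/cm^3


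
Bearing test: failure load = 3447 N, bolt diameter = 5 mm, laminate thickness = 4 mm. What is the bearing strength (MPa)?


sigma_br = F/(d*h) = 3447/(5*4) = 172.4 MPa

172.4 MPa


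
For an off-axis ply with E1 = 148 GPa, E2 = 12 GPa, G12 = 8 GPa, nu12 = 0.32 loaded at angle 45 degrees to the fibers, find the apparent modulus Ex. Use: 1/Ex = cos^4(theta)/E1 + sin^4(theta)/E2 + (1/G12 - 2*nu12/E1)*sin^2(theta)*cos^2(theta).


cos^4(45) = 0.25, sin^4(45) = 0.25, sin^2(45)*cos^2(45) = 0.25
1/G12 - 2*nu12/E1 = 1/8 - 2*0.32/148 = 0.120676 GPa^-1
1/Ex = 0.25/148 + 0.25/12 + 0.120676*0.25 = 0.0526914 GPa^-1
Ex = 18.98 GPa

18.98 GPa


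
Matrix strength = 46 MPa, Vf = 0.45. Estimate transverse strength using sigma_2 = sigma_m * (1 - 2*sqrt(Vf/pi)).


factor = 1 - 2*sqrt(0.45/pi) = 0.2431
sigma_2 = 46 * 0.2431 = 11.18 MPa

11.18 MPa


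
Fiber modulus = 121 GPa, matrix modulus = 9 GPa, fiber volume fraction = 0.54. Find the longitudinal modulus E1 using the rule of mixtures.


E1 = Ef*Vf + Em*(1-Vf) = 121*0.54 + 9*0.46 = 69.48 GPa

69.48 GPa


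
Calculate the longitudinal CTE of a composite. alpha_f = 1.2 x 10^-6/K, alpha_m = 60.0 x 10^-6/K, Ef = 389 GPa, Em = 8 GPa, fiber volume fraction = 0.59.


E1 = Ef*Vf + Em*(1-Vf) = 232.79
alpha_1 = (alpha_f*Ef*Vf + alpha_m*Em*(1-Vf))/E1 = 2.03 x 10^-6/K

2.03 x 10^-6/K


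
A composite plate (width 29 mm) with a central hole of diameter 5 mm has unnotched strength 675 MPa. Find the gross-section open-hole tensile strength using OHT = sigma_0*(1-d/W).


OHT = sigma_0*(1-d/W) = 675*(1-5/29) = 558.6 MPa

558.6 MPa


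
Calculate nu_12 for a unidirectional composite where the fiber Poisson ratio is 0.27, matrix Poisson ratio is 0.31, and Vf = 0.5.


nu_12 = nu_f*Vf + nu_m*(1-Vf) = 0.27*0.5 + 0.31*0.5 = 0.29

0.29


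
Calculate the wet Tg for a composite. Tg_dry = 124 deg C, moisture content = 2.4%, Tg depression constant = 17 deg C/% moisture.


Tg_wet = Tg_dry - k*moisture = 124 - 17*2.4 = 83.2 deg C

83.2 deg C


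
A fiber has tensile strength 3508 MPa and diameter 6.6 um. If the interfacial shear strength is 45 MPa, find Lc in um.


Lc = sigma_f * d / (2 * tau_i) = 3508 * 6.6 / (2 * 45) = 257.3 um

257.3 um


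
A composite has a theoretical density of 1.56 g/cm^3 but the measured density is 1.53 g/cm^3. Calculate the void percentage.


Void% = (rho_theo - rho_actual)/rho_theo * 100 = (1.56 - 1.53)/1.56 * 100 = 1.92%

1.92%


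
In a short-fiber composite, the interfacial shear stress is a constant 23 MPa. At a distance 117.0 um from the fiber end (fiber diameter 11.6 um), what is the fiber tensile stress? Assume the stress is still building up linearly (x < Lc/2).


Force balance: sigma_f * (pi*d^2/4) = tau * (pi*d) * x  ->  sigma_f = 4 * tau * x / d
sigma_f = 4 * 23 * 117.0 / 11.6 = 927.9 MPa

927.9 MPa


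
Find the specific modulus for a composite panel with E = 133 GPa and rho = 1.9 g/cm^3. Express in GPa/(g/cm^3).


Specific stiffness = E/rho = 133/1.9 = 70.0 GPa/(g/cm^3)

70.0 GPa/(g/cm^3)


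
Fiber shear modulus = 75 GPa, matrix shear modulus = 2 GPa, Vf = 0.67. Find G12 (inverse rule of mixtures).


1/G12 = Vf/Gf + (1-Vf)/Gm = 0.67/75 + 0.33/2
G12 = 5.75 GPa

5.75 GPa


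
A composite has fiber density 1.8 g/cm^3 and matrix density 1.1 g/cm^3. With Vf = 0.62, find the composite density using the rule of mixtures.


rho_c = rho_f*Vf + rho_m*(1-Vf) = 1.8*0.62 + 1.1*0.38 = 1.534 g/cm^3

1.534 g/cm^3


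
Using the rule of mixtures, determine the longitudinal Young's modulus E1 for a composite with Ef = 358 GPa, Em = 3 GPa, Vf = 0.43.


E1 = Ef*Vf + Em*(1-Vf) = 358*0.43 + 3*0.57 = 155.65 GPa

155.65 GPa


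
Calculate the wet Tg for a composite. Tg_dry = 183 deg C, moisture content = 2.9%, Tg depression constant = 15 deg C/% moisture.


Tg_wet = Tg_dry - k*moisture = 183 - 15*2.9 = 139.5 deg C

139.5 deg C


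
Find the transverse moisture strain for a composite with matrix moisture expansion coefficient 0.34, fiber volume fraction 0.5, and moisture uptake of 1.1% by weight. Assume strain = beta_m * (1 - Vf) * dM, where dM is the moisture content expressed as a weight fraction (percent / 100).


dM = 1.1/100 = 0.011
strain = beta_m * (1-Vf) * dM = 0.34 * 0.5 * 0.011 = 0.00187

0.00187


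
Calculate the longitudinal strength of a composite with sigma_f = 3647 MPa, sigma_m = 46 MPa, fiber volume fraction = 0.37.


sigma_1 = sigma_f*Vf + sigma_m*(1-Vf) = 3647*0.37 + 46*0.63 = 1378.4 MPa

1378.4 MPa


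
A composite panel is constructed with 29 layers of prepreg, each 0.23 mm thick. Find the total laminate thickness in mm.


h = n * t_ply = 29 * 0.23 = 6.67 mm

6.67 mm


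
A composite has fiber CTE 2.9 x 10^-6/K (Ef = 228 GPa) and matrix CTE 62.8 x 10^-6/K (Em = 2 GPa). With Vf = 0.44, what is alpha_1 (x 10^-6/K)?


E1 = Ef*Vf + Em*(1-Vf) = 101.44
alpha_1 = (alpha_f*Ef*Vf + alpha_m*Em*(1-Vf))/E1 = 3.56 x 10^-6/K

3.56 x 10^-6/K


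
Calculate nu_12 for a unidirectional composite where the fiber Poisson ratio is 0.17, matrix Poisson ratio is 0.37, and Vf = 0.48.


nu_12 = nu_f*Vf + nu_m*(1-Vf) = 0.17*0.48 + 0.37*0.52 = 0.274

0.274


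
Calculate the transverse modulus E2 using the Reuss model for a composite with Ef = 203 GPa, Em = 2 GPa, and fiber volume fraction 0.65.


1/E2 = Vf/Ef + (1-Vf)/Em = 0.65/203 + 0.35/2
E2 = 5.61 GPa

5.61 GPa


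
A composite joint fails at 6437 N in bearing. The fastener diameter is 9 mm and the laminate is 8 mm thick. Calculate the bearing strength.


sigma_br = F/(d*h) = 6437/(9*8) = 89.4 MPa

89.4 MPa


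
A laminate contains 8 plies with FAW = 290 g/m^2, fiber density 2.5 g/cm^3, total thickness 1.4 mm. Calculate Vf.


Vf = n * FAW / (rho_f * h * 1000) = 8 * 290 / (2.5 * 1.4 * 1000) = 0.6629

0.6629


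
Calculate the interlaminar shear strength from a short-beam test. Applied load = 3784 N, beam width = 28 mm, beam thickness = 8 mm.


ILSS = 3F/(4bh) = 3*3784/(4*28*8) = 12.67 MPa

12.67 MPa


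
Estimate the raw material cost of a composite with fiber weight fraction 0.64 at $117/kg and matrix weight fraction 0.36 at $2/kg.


Cost = cost_f*Wf + cost_m*Wm = 117*0.64 + 2*0.36 = $75.6/kg

$75.6/kg


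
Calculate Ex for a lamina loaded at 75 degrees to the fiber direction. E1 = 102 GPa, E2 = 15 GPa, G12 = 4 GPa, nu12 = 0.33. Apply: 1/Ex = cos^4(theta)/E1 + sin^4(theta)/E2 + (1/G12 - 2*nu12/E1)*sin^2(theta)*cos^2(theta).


cos^4(75) = 0.004487, sin^4(75) = 0.870513, sin^2(75)*cos^2(75) = 0.0625
1/G12 - 2*nu12/E1 = 1/4 - 2*0.33/102 = 0.243529 GPa^-1
1/Ex = 0.004487/102 + 0.870513/15 + 0.243529*0.0625 = 0.0732988 GPa^-1
Ex = 13.64 GPa

13.64 GPa


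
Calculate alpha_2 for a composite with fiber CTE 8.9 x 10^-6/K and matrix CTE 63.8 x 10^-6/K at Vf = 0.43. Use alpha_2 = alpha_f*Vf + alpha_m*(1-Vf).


alpha_2 = alpha_f*Vf + alpha_m*(1-Vf) = 8.9*0.43 + 63.8*0.57 = 40.2 x 10^-6/K

40.2 x 10^-6/K


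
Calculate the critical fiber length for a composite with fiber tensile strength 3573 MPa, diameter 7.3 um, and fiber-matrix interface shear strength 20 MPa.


Lc = sigma_f * d / (2 * tau_i) = 3573 * 7.3 / (2 * 20) = 652.1 um

652.1 um


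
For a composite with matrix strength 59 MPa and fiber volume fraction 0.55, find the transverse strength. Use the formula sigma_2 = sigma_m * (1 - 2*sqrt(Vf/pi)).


factor = 1 - 2*sqrt(0.55/pi) = 0.1632
sigma_2 = 59 * 0.1632 = 9.63 MPa

9.63 MPa


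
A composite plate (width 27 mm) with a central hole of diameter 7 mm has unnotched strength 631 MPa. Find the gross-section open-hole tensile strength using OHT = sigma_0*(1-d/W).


OHT = sigma_0*(1-d/W) = 631*(1-7/27) = 467.4 MPa

467.4 MPa


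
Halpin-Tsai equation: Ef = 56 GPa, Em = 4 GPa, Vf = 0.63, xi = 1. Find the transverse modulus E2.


eta = (Ef/Em - 1)/(Ef/Em + xi) = (14.0 - 1)/(14.0 + 1) = 0.8667
E2 = Em*(1+xi*eta*Vf)/(1-eta*Vf) = 13.62 GPa

13.62 GPa


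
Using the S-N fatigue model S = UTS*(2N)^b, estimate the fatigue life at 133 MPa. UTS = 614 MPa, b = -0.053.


N = 0.5 * (S/UTS)^(1/b) = 0.5 * (133/614)^(1/-0.053) = 1.7110e+12 cycles

1.7110e+12 cycles


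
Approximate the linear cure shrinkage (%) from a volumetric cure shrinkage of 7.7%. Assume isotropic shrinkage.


Linear shrinkage ≈ vol_shrink/3 = 7.7/3 = 2.567%

2.567%


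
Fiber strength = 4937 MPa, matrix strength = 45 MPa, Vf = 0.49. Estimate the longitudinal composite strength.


sigma_1 = sigma_f*Vf + sigma_m*(1-Vf) = 4937*0.49 + 45*0.51 = 2442.1 MPa

2442.1 MPa


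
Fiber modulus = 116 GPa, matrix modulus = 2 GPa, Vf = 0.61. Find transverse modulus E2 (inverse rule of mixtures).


1/E2 = Vf/Ef + (1-Vf)/Em = 0.61/116 + 0.39/2
E2 = 4.99 GPa

4.99 GPa


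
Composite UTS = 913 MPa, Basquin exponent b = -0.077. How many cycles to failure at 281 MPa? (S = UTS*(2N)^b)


N = 0.5 * (S/UTS)^(1/b) = 0.5 * (281/913)^(1/-0.077) = 2.2144e+06 cycles

2.2144e+06 cycles


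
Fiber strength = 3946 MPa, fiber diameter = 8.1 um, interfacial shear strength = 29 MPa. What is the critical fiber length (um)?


Lc = sigma_f * d / (2 * tau_i) = 3946 * 8.1 / (2 * 29) = 551.1 um

551.1 um


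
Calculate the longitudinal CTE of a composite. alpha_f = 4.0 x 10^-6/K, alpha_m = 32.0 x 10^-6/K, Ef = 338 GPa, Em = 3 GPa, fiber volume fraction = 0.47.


E1 = Ef*Vf + Em*(1-Vf) = 160.45
alpha_1 = (alpha_f*Ef*Vf + alpha_m*Em*(1-Vf))/E1 = 4.28 x 10^-6/K

4.28 x 10^-6/K


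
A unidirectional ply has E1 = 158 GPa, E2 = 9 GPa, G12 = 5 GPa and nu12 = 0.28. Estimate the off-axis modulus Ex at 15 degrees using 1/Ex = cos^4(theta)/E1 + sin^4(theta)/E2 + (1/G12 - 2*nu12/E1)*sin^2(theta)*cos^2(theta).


cos^4(15) = 0.870513, sin^4(15) = 0.004487, sin^2(15)*cos^2(15) = 0.0625
1/G12 - 2*nu12/E1 = 1/5 - 2*0.28/158 = 0.196456 GPa^-1
1/Ex = 0.870513/158 + 0.004487/9 + 0.196456*0.0625 = 0.0182866 GPa^-1
Ex = 54.68 GPa

54.68 GPa


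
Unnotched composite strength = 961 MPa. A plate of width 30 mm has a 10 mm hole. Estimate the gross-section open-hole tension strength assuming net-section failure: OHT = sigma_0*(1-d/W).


OHT = sigma_0*(1-d/W) = 961*(1-10/30) = 640.7 MPa

640.7 MPa


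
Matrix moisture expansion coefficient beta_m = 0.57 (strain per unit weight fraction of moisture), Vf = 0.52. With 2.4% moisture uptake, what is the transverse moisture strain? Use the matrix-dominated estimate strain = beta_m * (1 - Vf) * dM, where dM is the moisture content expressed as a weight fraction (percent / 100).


dM = 2.4/100 = 0.024
strain = beta_m * (1-Vf) * dM = 0.57 * 0.48 * 0.024 = 0.0065664

0.0065664


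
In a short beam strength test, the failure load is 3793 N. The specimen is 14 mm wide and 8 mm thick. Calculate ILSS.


ILSS = 3F/(4bh) = 3*3793/(4*14*8) = 25.4 MPa

25.4 MPa


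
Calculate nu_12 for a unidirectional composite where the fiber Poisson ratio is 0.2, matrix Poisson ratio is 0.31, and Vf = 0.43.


nu_12 = nu_f*Vf + nu_m*(1-Vf) = 0.2*0.43 + 0.31*0.57 = 0.2627

0.2627


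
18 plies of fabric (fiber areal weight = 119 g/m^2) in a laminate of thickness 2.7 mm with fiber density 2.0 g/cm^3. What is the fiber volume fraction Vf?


Vf = n * FAW / (rho_f * h * 1000) = 18 * 119 / (2.0 * 2.7 * 1000) = 0.3967

0.3967


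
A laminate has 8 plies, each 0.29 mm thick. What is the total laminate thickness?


h = n * t_ply = 8 * 0.29 = 2.32 mm

2.32 mm


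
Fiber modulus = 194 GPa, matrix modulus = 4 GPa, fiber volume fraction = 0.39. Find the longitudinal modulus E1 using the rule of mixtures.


E1 = Ef*Vf + Em*(1-Vf) = 194*0.39 + 4*0.61 = 78.1 GPa

78.1 GPa


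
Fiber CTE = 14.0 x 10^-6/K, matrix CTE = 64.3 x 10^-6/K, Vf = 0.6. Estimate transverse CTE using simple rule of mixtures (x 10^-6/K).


alpha_2 = alpha_f*Vf + alpha_m*(1-Vf) = 14.0*0.6 + 64.3*0.4 = 34.1 x 10^-6/K

34.1 x 10^-6/K


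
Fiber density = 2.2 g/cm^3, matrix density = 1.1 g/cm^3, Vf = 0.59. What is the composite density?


rho_c = rho_f*Vf + rho_m*(1-Vf) = 2.2*0.59 + 1.1*0.41 = 1.749 g/cm^3

1.749 g/cm^3


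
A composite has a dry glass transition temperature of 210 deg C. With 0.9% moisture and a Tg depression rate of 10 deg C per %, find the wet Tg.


Tg_wet = Tg_dry - k*moisture = 210 - 10*0.9 = 201.0 deg C

201.0 deg C


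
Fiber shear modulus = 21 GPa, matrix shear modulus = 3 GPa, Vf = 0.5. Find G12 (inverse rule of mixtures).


1/G12 = Vf/Gf + (1-Vf)/Gm = 0.5/21 + 0.5/3
G12 = 5.25 GPa

5.25 GPa


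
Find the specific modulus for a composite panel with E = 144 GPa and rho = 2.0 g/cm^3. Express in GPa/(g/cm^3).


Specific stiffness = E/rho = 144/2.0 = 72.0 GPa/(g/cm^3)

72.0 GPa/(g/cm^3)


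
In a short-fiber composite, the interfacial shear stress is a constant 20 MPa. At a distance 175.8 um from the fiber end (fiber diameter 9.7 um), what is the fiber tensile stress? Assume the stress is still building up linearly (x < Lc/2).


Force balance: sigma_f * (pi*d^2/4) = tau * (pi*d) * x  ->  sigma_f = 4 * tau * x / d
sigma_f = 4 * 20 * 175.8 / 9.7 = 1449.9 MPa

1449.9 MPa


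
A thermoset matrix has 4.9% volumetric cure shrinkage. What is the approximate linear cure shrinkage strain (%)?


Linear shrinkage ≈ vol_shrink/3 = 4.9/3 = 1.633%

1.633%


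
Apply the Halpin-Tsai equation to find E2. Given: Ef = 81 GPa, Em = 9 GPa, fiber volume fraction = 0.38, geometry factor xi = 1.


eta = (Ef/Em - 1)/(Ef/Em + xi) = (9.0 - 1)/(9.0 + 1) = 0.8
E2 = Em*(1+xi*eta*Vf)/(1-eta*Vf) = 16.86 GPa

16.86 GPa


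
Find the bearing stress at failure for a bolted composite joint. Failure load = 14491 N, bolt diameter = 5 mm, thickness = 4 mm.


sigma_br = F/(d*h) = 14491/(5*4) = 724.6 MPa

724.6 MPa


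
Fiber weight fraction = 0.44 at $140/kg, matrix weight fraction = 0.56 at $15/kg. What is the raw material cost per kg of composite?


Cost = cost_f*Wf + cost_m*Wm = 140*0.44 + 15*0.56 = $70.0/kg

$70.0/kg


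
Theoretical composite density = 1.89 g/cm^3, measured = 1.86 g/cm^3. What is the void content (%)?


Void% = (rho_theo - rho_actual)/rho_theo * 100 = (1.89 - 1.86)/1.89 * 100 = 1.59%

1.59%


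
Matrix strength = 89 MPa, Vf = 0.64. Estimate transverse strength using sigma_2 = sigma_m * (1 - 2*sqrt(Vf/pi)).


factor = 1 - 2*sqrt(0.64/pi) = 0.0973
sigma_2 = 89 * 0.0973 = 8.66 MPa

8.66 MPa


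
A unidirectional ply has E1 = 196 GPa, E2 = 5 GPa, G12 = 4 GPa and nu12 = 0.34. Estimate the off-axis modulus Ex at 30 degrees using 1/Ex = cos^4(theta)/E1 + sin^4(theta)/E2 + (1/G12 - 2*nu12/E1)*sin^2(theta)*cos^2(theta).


cos^4(30) = 0.5625, sin^4(30) = 0.0625, sin^2(30)*cos^2(30) = 0.1875
1/G12 - 2*nu12/E1 = 1/4 - 2*0.34/196 = 0.246531 GPa^-1
1/Ex = 0.5625/196 + 0.0625/5 + 0.246531*0.1875 = 0.0615944 GPa^-1
Ex = 16.24 GPa

16.24 GPa


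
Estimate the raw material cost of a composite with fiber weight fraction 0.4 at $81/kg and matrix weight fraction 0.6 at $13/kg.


Cost = cost_f*Wf + cost_m*Wm = 81*0.4 + 13*0.6 = $40.2/kg

$40.2/kg


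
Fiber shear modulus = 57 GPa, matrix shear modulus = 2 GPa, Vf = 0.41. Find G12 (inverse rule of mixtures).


1/G12 = Vf/Gf + (1-Vf)/Gm = 0.41/57 + 0.59/2
G12 = 3.31 GPa

3.31 GPa


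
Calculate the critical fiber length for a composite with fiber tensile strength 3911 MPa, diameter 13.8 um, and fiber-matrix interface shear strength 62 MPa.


Lc = sigma_f * d / (2 * tau_i) = 3911 * 13.8 / (2 * 62) = 435.3 um

435.3 um


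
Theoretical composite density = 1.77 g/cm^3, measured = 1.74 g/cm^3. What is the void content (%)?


Void% = (rho_theo - rho_actual)/rho_theo * 100 = (1.77 - 1.74)/1.77 * 100 = 1.69%

1.69%


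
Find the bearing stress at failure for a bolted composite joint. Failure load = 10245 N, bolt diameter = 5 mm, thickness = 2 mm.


sigma_br = F/(d*h) = 10245/(5*2) = 1024.5 MPa

1024.5 MPa


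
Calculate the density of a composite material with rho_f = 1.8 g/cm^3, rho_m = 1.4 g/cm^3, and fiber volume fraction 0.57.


rho_c = rho_f*Vf + rho_m*(1-Vf) = 1.8*0.57 + 1.4*0.43 = 1.628 g/cm^3

1.628 g/cm^3


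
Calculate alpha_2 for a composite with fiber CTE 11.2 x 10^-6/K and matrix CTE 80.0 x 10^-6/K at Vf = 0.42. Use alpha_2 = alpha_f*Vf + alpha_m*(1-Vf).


alpha_2 = alpha_f*Vf + alpha_m*(1-Vf) = 11.2*0.42 + 80.0*0.58 = 51.1 x 10^-6/K

51.1 x 10^-6/K


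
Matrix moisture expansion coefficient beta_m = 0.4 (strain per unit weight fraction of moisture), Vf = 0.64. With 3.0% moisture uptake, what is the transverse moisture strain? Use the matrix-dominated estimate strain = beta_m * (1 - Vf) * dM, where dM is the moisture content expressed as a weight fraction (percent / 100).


dM = 3.0/100 = 0.03
strain = beta_m * (1-Vf) * dM = 0.4 * 0.36 * 0.03 = 0.00432

0.00432


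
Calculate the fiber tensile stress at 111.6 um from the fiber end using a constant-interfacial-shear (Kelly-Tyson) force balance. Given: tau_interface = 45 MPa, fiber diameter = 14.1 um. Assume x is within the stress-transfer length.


Force balance: sigma_f * (pi*d^2/4) = tau * (pi*d) * x  ->  sigma_f = 4 * tau * x / d
sigma_f = 4 * 45 * 111.6 / 14.1 = 1424.7 MPa

1424.7 MPa


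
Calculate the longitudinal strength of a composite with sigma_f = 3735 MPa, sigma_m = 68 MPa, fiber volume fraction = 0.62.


sigma_1 = sigma_f*Vf + sigma_m*(1-Vf) = 3735*0.62 + 68*0.38 = 2341.5 MPa

2341.5 MPa


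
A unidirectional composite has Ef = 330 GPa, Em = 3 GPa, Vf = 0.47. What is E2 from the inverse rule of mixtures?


1/E2 = Vf/Ef + (1-Vf)/Em = 0.47/330 + 0.53/3
E2 = 5.62 GPa

5.62 GPa


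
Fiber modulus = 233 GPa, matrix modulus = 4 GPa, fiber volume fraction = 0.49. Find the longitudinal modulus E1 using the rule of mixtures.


E1 = Ef*Vf + Em*(1-Vf) = 233*0.49 + 4*0.51 = 116.21 GPa

116.21 GPa


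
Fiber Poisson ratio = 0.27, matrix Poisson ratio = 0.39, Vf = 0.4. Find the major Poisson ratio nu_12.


nu_12 = nu_f*Vf + nu_m*(1-Vf) = 0.27*0.4 + 0.39*0.6 = 0.342

0.342


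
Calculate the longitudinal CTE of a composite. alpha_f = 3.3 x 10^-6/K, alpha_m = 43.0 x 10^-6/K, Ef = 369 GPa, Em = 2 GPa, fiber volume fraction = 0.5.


E1 = Ef*Vf + Em*(1-Vf) = 185.5
alpha_1 = (alpha_f*Ef*Vf + alpha_m*Em*(1-Vf))/E1 = 3.51 x 10^-6/K

3.51 x 10^-6/K


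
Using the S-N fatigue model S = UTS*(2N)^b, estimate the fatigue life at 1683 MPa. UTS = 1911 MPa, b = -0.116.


N = 0.5 * (S/UTS)^(1/b) = 0.5 * (1683/1911)^(1/-0.116) = 1.4950 cycles

1.4950 cycles


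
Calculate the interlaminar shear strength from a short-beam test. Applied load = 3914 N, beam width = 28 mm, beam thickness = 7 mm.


ILSS = 3F/(4bh) = 3*3914/(4*28*7) = 14.98 MPa

14.98 MPa


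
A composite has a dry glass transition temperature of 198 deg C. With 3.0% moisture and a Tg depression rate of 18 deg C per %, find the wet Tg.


Tg_wet = Tg_dry - k*moisture = 198 - 18*3.0 = 144.0 deg C

144.0 deg C


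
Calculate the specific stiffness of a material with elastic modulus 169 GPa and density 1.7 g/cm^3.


Specific stiffness = E/rho = 169/1.7 = 99.4 GPa/(g/cm^3)

99.4 GPa/(g/cm^3)


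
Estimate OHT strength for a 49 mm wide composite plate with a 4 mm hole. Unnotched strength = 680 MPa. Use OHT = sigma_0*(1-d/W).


OHT = sigma_0*(1-d/W) = 680*(1-4/49) = 624.5 MPa

624.5 MPa


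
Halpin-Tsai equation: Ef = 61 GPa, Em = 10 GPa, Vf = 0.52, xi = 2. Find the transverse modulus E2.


eta = (Ef/Em - 1)/(Ef/Em + xi) = (6.1 - 1)/(6.1 + 2) = 0.6296
E2 = Em*(1+xi*eta*Vf)/(1-eta*Vf) = 24.6 GPa

24.6 GPa


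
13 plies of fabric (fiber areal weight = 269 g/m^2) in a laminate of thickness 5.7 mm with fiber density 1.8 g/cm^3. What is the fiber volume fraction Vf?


Vf = n * FAW / (rho_f * h * 1000) = 13 * 269 / (1.8 * 5.7 * 1000) = 0.3408

0.3408


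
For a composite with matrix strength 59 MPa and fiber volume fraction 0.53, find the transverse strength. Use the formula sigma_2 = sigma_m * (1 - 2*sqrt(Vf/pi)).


factor = 1 - 2*sqrt(0.53/pi) = 0.1785
sigma_2 = 59 * 0.1785 = 10.53 MPa

10.53 MPa


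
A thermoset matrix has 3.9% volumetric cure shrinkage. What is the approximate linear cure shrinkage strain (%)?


Linear shrinkage ≈ vol_shrink/3 = 3.9/3 = 1.3%

1.3%


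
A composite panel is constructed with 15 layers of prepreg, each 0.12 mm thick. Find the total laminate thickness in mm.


h = n * t_ply = 15 * 0.12 = 1.8 mm

1.8 mm


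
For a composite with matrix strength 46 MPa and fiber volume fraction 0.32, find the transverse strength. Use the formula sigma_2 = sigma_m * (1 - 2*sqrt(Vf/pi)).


factor = 1 - 2*sqrt(0.32/pi) = 0.3617
sigma_2 = 46 * 0.3617 = 16.64 MPa

16.64 MPa


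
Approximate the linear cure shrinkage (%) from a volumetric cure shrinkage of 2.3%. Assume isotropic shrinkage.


Linear shrinkage ≈ vol_shrink/3 = 2.3/3 = 0.767%

0.767%


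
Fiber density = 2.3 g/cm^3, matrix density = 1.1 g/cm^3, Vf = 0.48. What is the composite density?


rho_c = rho_f*Vf + rho_m*(1-Vf) = 2.3*0.48 + 1.1*0.52 = 1.676 g/cm^3

1.676 g/cm^3


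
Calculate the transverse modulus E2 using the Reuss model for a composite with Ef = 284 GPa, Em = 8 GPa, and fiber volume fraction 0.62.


1/E2 = Vf/Ef + (1-Vf)/Em = 0.62/284 + 0.38/8
E2 = 20.13 GPa

20.13 GPa


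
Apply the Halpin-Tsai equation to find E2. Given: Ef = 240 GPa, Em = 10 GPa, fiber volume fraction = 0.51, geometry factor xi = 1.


eta = (Ef/Em - 1)/(Ef/Em + xi) = (24.0 - 1)/(24.0 + 1) = 0.92
E2 = Em*(1+xi*eta*Vf)/(1-eta*Vf) = 27.68 GPa

27.68 GPa


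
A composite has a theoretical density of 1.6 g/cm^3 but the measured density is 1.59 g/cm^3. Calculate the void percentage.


Void% = (rho_theo - rho_actual)/rho_theo * 100 = (1.6 - 1.59)/1.6 * 100 = 0.63%

0.63%


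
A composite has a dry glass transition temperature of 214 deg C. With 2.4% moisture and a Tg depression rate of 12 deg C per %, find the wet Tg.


Tg_wet = Tg_dry - k*moisture = 214 - 12*2.4 = 185.2 deg C

185.2 deg C


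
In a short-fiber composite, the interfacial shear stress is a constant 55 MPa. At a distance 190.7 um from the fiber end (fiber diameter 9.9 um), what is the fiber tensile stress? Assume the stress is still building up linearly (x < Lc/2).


Force balance: sigma_f * (pi*d^2/4) = tau * (pi*d) * x  ->  sigma_f = 4 * tau * x / d
sigma_f = 4 * 55 * 190.7 / 9.9 = 4237.8 MPa

4237.8 MPa


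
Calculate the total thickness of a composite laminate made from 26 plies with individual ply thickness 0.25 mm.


h = n * t_ply = 26 * 0.25 = 6.5 mm

6.5 mm


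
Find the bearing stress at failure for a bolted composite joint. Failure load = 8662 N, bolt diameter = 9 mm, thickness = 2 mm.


sigma_br = F/(d*h) = 8662/(9*2) = 481.2 MPa

481.2 MPa


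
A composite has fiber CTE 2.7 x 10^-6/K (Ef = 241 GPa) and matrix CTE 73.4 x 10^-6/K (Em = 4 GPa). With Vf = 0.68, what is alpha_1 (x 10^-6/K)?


E1 = Ef*Vf + Em*(1-Vf) = 165.16
alpha_1 = (alpha_f*Ef*Vf + alpha_m*Em*(1-Vf))/E1 = 3.25 x 10^-6/K

3.25 x 10^-6/K


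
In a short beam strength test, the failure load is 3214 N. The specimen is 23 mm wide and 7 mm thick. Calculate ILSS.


ILSS = 3F/(4bh) = 3*3214/(4*23*7) = 14.97 MPa

14.97 MPa


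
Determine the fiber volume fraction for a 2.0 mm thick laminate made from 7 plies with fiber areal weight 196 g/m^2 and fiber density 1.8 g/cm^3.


Vf = n * FAW / (rho_f * h * 1000) = 7 * 196 / (1.8 * 2.0 * 1000) = 0.3811

0.3811


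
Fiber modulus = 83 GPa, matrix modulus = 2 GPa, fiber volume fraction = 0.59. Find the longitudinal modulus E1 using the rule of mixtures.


E1 = Ef*Vf + Em*(1-Vf) = 83*0.59 + 2*0.41 = 49.79 GPa

49.79 GPa


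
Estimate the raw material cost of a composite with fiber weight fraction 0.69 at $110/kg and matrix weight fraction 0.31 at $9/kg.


Cost = cost_f*Wf + cost_m*Wm = 110*0.69 + 9*0.31 = $78.69/kg

$78.69/kg


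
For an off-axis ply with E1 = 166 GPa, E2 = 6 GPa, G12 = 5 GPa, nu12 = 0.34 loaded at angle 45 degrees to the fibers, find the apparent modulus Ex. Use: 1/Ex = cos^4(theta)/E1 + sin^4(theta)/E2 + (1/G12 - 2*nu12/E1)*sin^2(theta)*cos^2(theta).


cos^4(45) = 0.25, sin^4(45) = 0.25, sin^2(45)*cos^2(45) = 0.25
1/G12 - 2*nu12/E1 = 1/5 - 2*0.34/166 = 0.195904 GPa^-1
1/Ex = 0.25/166 + 0.25/6 + 0.195904*0.25 = 0.0921486 GPa^-1
Ex = 10.85 GPa

10.85 GPa


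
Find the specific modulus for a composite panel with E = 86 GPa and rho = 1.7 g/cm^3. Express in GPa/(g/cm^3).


Specific stiffness = E/rho = 86/1.7 = 50.6 GPa/(g/cm^3)

50.6 GPa/(g/cm^3)


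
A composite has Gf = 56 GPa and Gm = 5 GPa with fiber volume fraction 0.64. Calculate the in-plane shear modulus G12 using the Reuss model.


1/G12 = Vf/Gf + (1-Vf)/Gm = 0.64/56 + 0.36/5
G12 = 11.99 GPa

11.99 GPa


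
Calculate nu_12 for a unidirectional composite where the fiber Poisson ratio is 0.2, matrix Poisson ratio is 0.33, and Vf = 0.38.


nu_12 = nu_f*Vf + nu_m*(1-Vf) = 0.2*0.38 + 0.33*0.62 = 0.2806

0.2806


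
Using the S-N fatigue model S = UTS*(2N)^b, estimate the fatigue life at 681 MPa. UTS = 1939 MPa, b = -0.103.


N = 0.5 * (S/UTS)^(1/b) = 0.5 * (681/1939)^(1/-0.103) = 12909.7705 cycles

12909.7705 cycles


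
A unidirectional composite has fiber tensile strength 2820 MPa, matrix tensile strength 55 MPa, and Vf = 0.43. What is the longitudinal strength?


sigma_1 = sigma_f*Vf + sigma_m*(1-Vf) = 2820*0.43 + 55*0.57 = 1244.0 MPa

1244.0 MPa


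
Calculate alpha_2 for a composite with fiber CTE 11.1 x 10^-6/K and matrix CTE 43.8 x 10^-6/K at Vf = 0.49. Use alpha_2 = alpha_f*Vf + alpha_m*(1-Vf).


alpha_2 = alpha_f*Vf + alpha_m*(1-Vf) = 11.1*0.49 + 43.8*0.51 = 27.8 x 10^-6/K

27.8 x 10^-6/K


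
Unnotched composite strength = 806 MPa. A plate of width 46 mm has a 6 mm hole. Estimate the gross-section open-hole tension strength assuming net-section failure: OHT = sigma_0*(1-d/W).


OHT = sigma_0*(1-d/W) = 806*(1-6/46) = 700.9 MPa

700.9 MPa
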